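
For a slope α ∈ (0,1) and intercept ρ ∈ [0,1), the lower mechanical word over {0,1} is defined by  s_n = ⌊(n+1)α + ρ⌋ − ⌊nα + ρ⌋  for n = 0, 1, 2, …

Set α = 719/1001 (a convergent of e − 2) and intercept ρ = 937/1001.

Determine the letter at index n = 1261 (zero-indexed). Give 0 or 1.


(n+1)α + ρ = (1262·719 + 937) / 1001 = 908315/1001
nα + ρ     = (1261·719 + 937) / 1001 = 907596/1001
⌊908315/1001⌋ = 907,  ⌊907596/1001⌋ = 906
s_{1261} = 907 − 906 = 1

1


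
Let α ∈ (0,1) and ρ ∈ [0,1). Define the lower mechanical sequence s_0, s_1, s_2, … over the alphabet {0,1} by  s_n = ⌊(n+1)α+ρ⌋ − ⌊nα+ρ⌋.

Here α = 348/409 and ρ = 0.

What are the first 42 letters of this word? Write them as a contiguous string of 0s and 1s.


n=0: ⌊(1·348)/409⌋ − ⌊(0·348)/409⌋ = ⌊348/409⌋ − ⌊0/409⌋ = 0 − 0 = 0
n=1: ⌊(2·348)/409⌋ − ⌊(1·348)/409⌋ = ⌊696/409⌋ − ⌊348/409⌋ = 1 − 0 = 1
n=2: ⌊(3·348)/409⌋ − ⌊(2·348)/409⌋ = ⌊1044/409⌋ − ⌊696/409⌋ = 2 − 1 = 1
n=3: ⌊(4·348)/409⌋ − ⌊(3·348)/409⌋ = ⌊1392/409⌋ − ⌊1044/409⌋ = 3 − 2 = 1
n=4: ⌊(5·348)/409⌋ − ⌊(4·348)/409⌋ = ⌊1740/409⌋ − ⌊1392/409⌋ = 4 − 3 = 1
n=5: ⌊(6·348)/409⌋ − ⌊(5·348)/409⌋ = ⌊2088/409⌋ − ⌊1740/409⌋ = 5 − 4 = 1
n=6: ⌊(7·348)/409⌋ − ⌊(6·348)/409⌋ = ⌊2436/409⌋ − ⌊2088/409⌋ = 5 − 5 = 0
n=7: ⌊(8·348)/409⌋ − ⌊(7·348)/409⌋ = ⌊2784/409⌋ − ⌊2436/409⌋ = 6 − 5 = 1
n=8: ⌊(9·348)/409⌋ − ⌊(8·348)/409⌋ = ⌊3132/409⌋ − ⌊2784/409⌋ = 7 − 6 = 1
n=9: ⌊(10·348)/409⌋ − ⌊(9·348)/409⌋ = ⌊3480/409⌋ − ⌊3132/409⌋ = 8 − 7 = 1
n=10: ⌊(11·348)/409⌋ − ⌊(10·348)/409⌋ = ⌊3828/409⌋ − ⌊3480/409⌋ = 9 − 8 = 1
n=11: ⌊(12·348)/409⌋ − ⌊(11·348)/409⌋ = ⌊4176/409⌋ − ⌊3828/409⌋ = 10 − 9 = 1
n=12: ⌊(13·348)/409⌋ − ⌊(12·348)/409⌋ = ⌊4524/409⌋ − ⌊4176/409⌋ = 11 − 10 = 1
n=13: ⌊(14·348)/409⌋ − ⌊(13·348)/409⌋ = ⌊4872/409⌋ − ⌊4524/409⌋ = 11 − 11 = 0
n=14: ⌊(15·348)/409⌋ − ⌊(14·348)/409⌋ = ⌊5220/409⌋ − ⌊4872/409⌋ = 12 − 11 = 1
n=15: ⌊(16·348)/409⌋ − ⌊(15·348)/409⌋ = ⌊5568/409⌋ − ⌊5220/409⌋ = 13 − 12 = 1
n=16: ⌊(17·348)/409⌋ − ⌊(16·348)/409⌋ = ⌊5916/409⌋ − ⌊5568/409⌋ = 14 − 13 = 1
n=17: ⌊(18·348)/409⌋ − ⌊(17·348)/409⌋ = ⌊6264/409⌋ − ⌊5916/409⌋ = 15 − 14 = 1
n=18: ⌊(19·348)/409⌋ − ⌊(18·348)/409⌋ = ⌊6612/409⌋ − ⌊6264/409⌋ = 16 − 15 = 1
n=19: ⌊(20·348)/409⌋ − ⌊(19·348)/409⌋ = ⌊6960/409⌋ − ⌊6612/409⌋ = 17 − 16 = 1
n=20: ⌊(21·348)/409⌋ − ⌊(20·348)/409⌋ = ⌊7308/409⌋ − ⌊6960/409⌋ = 17 − 17 = 0
n=21: ⌊(22·348)/409⌋ − ⌊(21·348)/409⌋ = ⌊7656/409⌋ − ⌊7308/409⌋ = 18 − 17 = 1
n=22: ⌊(23·348)/409⌋ − ⌊(22·348)/409⌋ = ⌊8004/409⌋ − ⌊7656/409⌋ = 19 − 18 = 1
n=23: ⌊(24·348)/409⌋ − ⌊(23·348)/409⌋ = ⌊8352/409⌋ − ⌊8004/409⌋ = 20 − 19 = 1
n=24: ⌊(25·348)/409⌋ − ⌊(24·348)/409⌋ = ⌊8700/409⌋ − ⌊8352/409⌋ = 21 − 20 = 1
n=25: ⌊(26·348)/409⌋ − ⌊(25·348)/409⌋ = ⌊9048/409⌋ − ⌊8700/409⌋ = 22 − 21 = 1
n=26: ⌊(27·348)/409⌋ − ⌊(26·348)/409⌋ = ⌊9396/409⌋ − ⌊9048/409⌋ = 22 − 22 = 0
n=27: ⌊(28·348)/409⌋ − ⌊(27·348)/409⌋ = ⌊9744/409⌋ − ⌊9396/409⌋ = 23 − 22 = 1
n=28: ⌊(29·348)/409⌋ − ⌊(28·348)/409⌋ = ⌊10092/409⌋ − ⌊9744/409⌋ = 24 − 23 = 1
n=29: ⌊(30·348)/409⌋ − ⌊(29·348)/409⌋ = ⌊10440/409⌋ − ⌊10092/409⌋ = 25 − 24 = 1
n=30: ⌊(31·348)/409⌋ − ⌊(30·348)/409⌋ = ⌊10788/409⌋ − ⌊10440/409⌋ = 26 − 25 = 1
n=31: ⌊(32·348)/409⌋ − ⌊(31·348)/409⌋ = ⌊11136/409⌋ − ⌊10788/409⌋ = 27 − 26 = 1
n=32: ⌊(33·348)/409⌋ − ⌊(32·348)/409⌋ = ⌊11484/409⌋ − ⌊11136/409⌋ = 28 − 27 = 1
n=33: ⌊(34·348)/409⌋ − ⌊(33·348)/409⌋ = ⌊11832/409⌋ − ⌊11484/409⌋ = 28 − 28 = 0
n=34: ⌊(35·348)/409⌋ − ⌊(34·348)/409⌋ = ⌊12180/409⌋ − ⌊11832/409⌋ = 29 − 28 = 1
n=35: ⌊(36·348)/409⌋ − ⌊(35·348)/409⌋ = ⌊12528/409⌋ − ⌊12180/409⌋ = 30 − 29 = 1
n=36: ⌊(37·348)/409⌋ − ⌊(36·348)/409⌋ = ⌊12876/409⌋ − ⌊12528/409⌋ = 31 − 30 = 1
n=37: ⌊(38·348)/409⌋ − ⌊(37·348)/409⌋ = ⌊13224/409⌋ − ⌊12876/409⌋ = 32 − 31 = 1
n=38: ⌊(39·348)/409⌋ − ⌊(38·348)/409⌋ = ⌊13572/409⌋ − ⌊13224/409⌋ = 33 − 32 = 1
n=39: ⌊(40·348)/409⌋ − ⌊(39·348)/409⌋ = ⌊13920/409⌋ − ⌊13572/409⌋ = 34 − 33 = 1
n=40: ⌊(41·348)/409⌋ − ⌊(40·348)/409⌋ = ⌊14268/409⌋ − ⌊13920/409⌋ = 34 − 34 = 0
n=41: ⌊(42·348)/409⌋ − ⌊(41·348)/409⌋ = ⌊14616/409⌋ − ⌊14268/409⌋ = 35 − 34 = 1

011111011111101111110111110111111011111101


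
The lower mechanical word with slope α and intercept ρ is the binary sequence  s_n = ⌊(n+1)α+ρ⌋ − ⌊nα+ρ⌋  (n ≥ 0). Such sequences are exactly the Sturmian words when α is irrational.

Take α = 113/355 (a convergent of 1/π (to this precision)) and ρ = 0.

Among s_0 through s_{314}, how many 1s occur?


#1s = Σ_{n=0}^{314} s_n = Σ_{n=0}^{314} (⌊(n+1)α+ρ⌋ − ⌊nα+ρ⌋)
the sum telescopes: every ⌊nα+ρ⌋ with 0 < n < 315 appears once with + and once with −, leaving ⌊315α+ρ⌋ − ⌊0·α+ρ⌋
315α + ρ = (315·113) / 355 = 35595/355
ρ = 0/355
⌊35595/355⌋ = 100,  ⌊0/355⌋ = 0
#1s = 100 − 0 = 100

100


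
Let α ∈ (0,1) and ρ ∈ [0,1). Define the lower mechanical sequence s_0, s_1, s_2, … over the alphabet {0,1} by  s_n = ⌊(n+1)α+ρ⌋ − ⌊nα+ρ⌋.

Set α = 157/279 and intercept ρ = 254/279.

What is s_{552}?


(n+1)α + ρ = (553·157 + 254) / 279 = 87075/279
nα + ρ     = (552·157 + 254) / 279 = 86918/279
⌊87075/279⌋ = 312,  ⌊86918/279⌋ = 311
s_{552} = 312 − 311 = 1

1


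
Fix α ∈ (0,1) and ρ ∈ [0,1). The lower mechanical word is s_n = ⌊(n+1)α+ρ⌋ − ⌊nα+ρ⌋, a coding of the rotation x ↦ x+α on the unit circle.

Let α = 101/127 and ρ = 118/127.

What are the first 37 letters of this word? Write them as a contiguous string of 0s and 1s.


1111011110111101111011110111011110111

n=0: ⌊(1·101+118)/127⌋ − ⌊(0·101+118)/127⌋ = ⌊219/127⌋ − ⌊118/127⌋ = 1 − 0 = 1
n=1: ⌊(2·101+118)/127⌋ − ⌊(1·101+118)/127⌋ = ⌊320/127⌋ − ⌊219/127⌋ = 2 − 1 = 1
n=2: ⌊(3·101+118)/127⌋ − ⌊(2·101+118)/127⌋ = ⌊421/127⌋ − ⌊320/127⌋ = 3 − 2 = 1
n=3: ⌊(4·101+118)/127⌋ − ⌊(3·101+118)/127⌋ = ⌊522/127⌋ − ⌊421/127⌋ = 4 − 3 = 1
n=4: ⌊(5·101+118)/127⌋ − ⌊(4·101+118)/127⌋ = ⌊623/127⌋ − ⌊522/127⌋ = 4 − 4 = 0
n=5: ⌊(6·101+118)/127⌋ − ⌊(5·101+118)/127⌋ = ⌊724/127⌋ − ⌊623/127⌋ = 5 − 4 = 1
n=6: ⌊(7·101+118)/127⌋ − ⌊(6·101+118)/127⌋ = ⌊825/127⌋ − ⌊724/127⌋ = 6 − 5 = 1
n=7: ⌊(8·101+118)/127⌋ − ⌊(7·101+118)/127⌋ = ⌊926/127⌋ − ⌊825/127⌋ = 7 − 6 = 1
n=8: ⌊(9·101+118)/127⌋ − ⌊(8·101+118)/127⌋ = ⌊1027/127⌋ − ⌊926/127⌋ = 8 − 7 = 1
n=9: ⌊(10·101+118)/127⌋ − ⌊(9·101+118)/127⌋ = ⌊1128/127⌋ − ⌊1027/127⌋ = 8 − 8 = 0
n=10: ⌊(11·101+118)/127⌋ − ⌊(10·101+118)/127⌋ = ⌊1229/127⌋ − ⌊1128/127⌋ = 9 − 8 = 1
n=11: ⌊(12·101+118)/127⌋ − ⌊(11·101+118)/127⌋ = ⌊1330/127⌋ − ⌊1229/127⌋ = 10 − 9 = 1
n=12: ⌊(13·101+118)/127⌋ − ⌊(12·101+118)/127⌋ = ⌊1431/127⌋ − ⌊1330/127⌋ = 11 − 10 = 1
n=13: ⌊(14·101+118)/127⌋ − ⌊(13·101+118)/127⌋ = ⌊1532/127⌋ − ⌊1431/127⌋ = 12 − 11 = 1
n=14: ⌊(15·101+118)/127⌋ − ⌊(14·101+118)/127⌋ = ⌊1633/127⌋ − ⌊1532/127⌋ = 12 − 12 = 0
n=15: ⌊(16·101+118)/127⌋ − ⌊(15·101+118)/127⌋ = ⌊1734/127⌋ − ⌊1633/127⌋ = 13 − 12 = 1
n=16: ⌊(17·101+118)/127⌋ − ⌊(16·101+118)/127⌋ = ⌊1835/127⌋ − ⌊1734/127⌋ = 14 − 13 = 1
n=17: ⌊(18·101+118)/127⌋ − ⌊(17·101+118)/127⌋ = ⌊1936/127⌋ − ⌊1835/127⌋ = 15 − 14 = 1
n=18: ⌊(19·101+118)/127⌋ − ⌊(18·101+118)/127⌋ = ⌊2037/127⌋ − ⌊1936/127⌋ = 16 − 15 = 1
n=19: ⌊(20·101+118)/127⌋ − ⌊(19·101+118)/127⌋ = ⌊2138/127⌋ − ⌊2037/127⌋ = 16 − 16 = 0
n=20: ⌊(21·101+118)/127⌋ − ⌊(20·101+118)/127⌋ = ⌊2239/127⌋ − ⌊2138/127⌋ = 17 − 16 = 1
n=21: ⌊(22·101+118)/127⌋ − ⌊(21·101+118)/127⌋ = ⌊2340/127⌋ − ⌊2239/127⌋ = 18 − 17 = 1
n=22: ⌊(23·101+118)/127⌋ − ⌊(22·101+118)/127⌋ = ⌊2441/127⌋ − ⌊2340/127⌋ = 19 − 18 = 1
n=23: ⌊(24·101+118)/127⌋ − ⌊(23·101+118)/127⌋ = ⌊2542/127⌋ − ⌊2441/127⌋ = 20 − 19 = 1
n=24: ⌊(25·101+118)/127⌋ − ⌊(24·101+118)/127⌋ = ⌊2643/127⌋ − ⌊2542/127⌋ = 20 − 20 = 0
n=25: ⌊(26·101+118)/127⌋ − ⌊(25·101+118)/127⌋ = ⌊2744/127⌋ − ⌊2643/127⌋ = 21 − 20 = 1
n=26: ⌊(27·101+118)/127⌋ − ⌊(26·101+118)/127⌋ = ⌊2845/127⌋ − ⌊2744/127⌋ = 22 − 21 = 1
n=27: ⌊(28·101+118)/127⌋ − ⌊(27·101+118)/127⌋ = ⌊2946/127⌋ − ⌊2845/127⌋ = 23 − 22 = 1
n=28: ⌊(29·101+118)/127⌋ − ⌊(28·101+118)/127⌋ = ⌊3047/127⌋ − ⌊2946/127⌋ = 23 − 23 = 0
n=29: ⌊(30·101+118)/127⌋ − ⌊(29·101+118)/127⌋ = ⌊3148/127⌋ − ⌊3047/127⌋ = 24 − 23 = 1
n=30: ⌊(31·101+118)/127⌋ − ⌊(30·101+118)/127⌋ = ⌊3249/127⌋ − ⌊3148/127⌋ = 25 − 24 = 1
n=31: ⌊(32·101+118)/127⌋ − ⌊(31·101+118)/127⌋ = ⌊3350/127⌋ − ⌊3249/127⌋ = 26 − 25 = 1
n=32: ⌊(33·101+118)/127⌋ − ⌊(32·101+118)/127⌋ = ⌊3451/127⌋ − ⌊3350/127⌋ = 27 − 26 = 1
n=33: ⌊(34·101+118)/127⌋ − ⌊(33·101+118)/127⌋ = ⌊3552/127⌋ − ⌊3451/127⌋ = 27 − 27 = 0
n=34: ⌊(35·101+118)/127⌋ − ⌊(34·101+118)/127⌋ = ⌊3653/127⌋ − ⌊3552/127⌋ = 28 − 27 = 1
n=35: ⌊(36·101+118)/127⌋ − ⌊(35·101+118)/127⌋ = ⌊3754/127⌋ − ⌊3653/127⌋ = 29 − 28 = 1
n=36: ⌊(37·101+118)/127⌋ − ⌊(36·101+118)/127⌋ = ⌊3855/127⌋ − ⌊3754/127⌋ = 30 − 29 = 1


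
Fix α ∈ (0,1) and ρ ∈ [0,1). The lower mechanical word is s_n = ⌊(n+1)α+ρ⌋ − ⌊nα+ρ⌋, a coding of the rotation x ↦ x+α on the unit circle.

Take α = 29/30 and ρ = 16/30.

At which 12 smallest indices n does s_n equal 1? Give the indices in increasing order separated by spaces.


n=0: ⌊45/30⌋−⌊16/30⌋ = 1−0 = 1  ← one
n=1: ⌊74/30⌋−⌊45/30⌋ = 2−1 = 1  ← one
n=2: ⌊103/30⌋−⌊74/30⌋ = 3−2 = 1  ← one
n=3: ⌊132/30⌋−⌊103/30⌋ = 4−3 = 1  ← one
n=4: ⌊161/30⌋−⌊132/30⌋ = 5−4 = 1  ← one
n=5: ⌊190/30⌋−⌊161/30⌋ = 6−5 = 1  ← one
n=6: ⌊219/30⌋−⌊190/30⌋ = 7−6 = 1  ← one
n=7: ⌊248/30⌋−⌊219/30⌋ = 8−7 = 1  ← one
n=8: ⌊277/30⌋−⌊248/30⌋ = 9−8 = 1  ← one
n=9: ⌊306/30⌋−⌊277/30⌋ = 10−9 = 1  ← one
n=10: ⌊335/30⌋−⌊306/30⌋ = 11−10 = 1  ← one
n=11: ⌊364/30⌋−⌊335/30⌋ = 12−11 = 1  ← one
positions of the first 12 ones: 0 1 2 3 4 5 6 7 8 9 10 11

0 1 2 3 4 5 6 7 8 9 10 11


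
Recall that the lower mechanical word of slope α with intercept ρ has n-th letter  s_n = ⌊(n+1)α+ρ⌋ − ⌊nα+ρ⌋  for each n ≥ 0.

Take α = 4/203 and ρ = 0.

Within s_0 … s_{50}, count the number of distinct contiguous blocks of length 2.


2

t_n = ⌊(n·4)/203⌋ for n = 0 … 51:
  n=0…9: ⌊0/203⌋=0 ⌊4/203⌋=0 ⌊8/203⌋=0 ⌊12/203⌋=0 ⌊16/203⌋=0 ⌊20/203⌋=0 ⌊24/203⌋=0 ⌊28/203⌋=0 ⌊32/203⌋=0 ⌊36/203⌋=0
  n=10…19: ⌊40/203⌋=0 ⌊44/203⌋=0 ⌊48/203⌋=0 ⌊52/203⌋=0 ⌊56/203⌋=0 ⌊60/203⌋=0 ⌊64/203⌋=0 ⌊68/203⌋=0 ⌊72/203⌋=0 ⌊76/203⌋=0
  n=20…29: ⌊80/203⌋=0 ⌊84/203⌋=0 ⌊88/203⌋=0 ⌊92/203⌋=0 ⌊96/203⌋=0 ⌊100/203⌋=0 ⌊104/203⌋=0 ⌊108/203⌋=0 ⌊112/203⌋=0 ⌊116/203⌋=0
  n=30…39: ⌊120/203⌋=0 ⌊124/203⌋=0 ⌊128/203⌋=0 ⌊132/203⌋=0 ⌊136/203⌋=0 ⌊140/203⌋=0 ⌊144/203⌋=0 ⌊148/203⌋=0 ⌊152/203⌋=0 ⌊156/203⌋=0
  n=40…49: ⌊160/203⌋=0 ⌊164/203⌋=0 ⌊168/203⌋=0 ⌊172/203⌋=0 ⌊176/203⌋=0 ⌊180/203⌋=0 ⌊184/203⌋=0 ⌊188/203⌋=0 ⌊192/203⌋=0 ⌊196/203⌋=0
  n=50…51: ⌊200/203⌋=0 ⌊204/203⌋=1
s_n = t_(n+1) − t_n for n = 0 … 50 gives
prefix = 000000000000000000000000000000000000000000000000001
slide a length-2 window over [0..1] … [49..50] (50 windows); first occurrence of each distinct factor:
  [  0..  1] 00
  [ 49.. 50] 01
  (the other 48 windows repeat one of these)
distinct factors: {00, 01}
count = 2  (Sturmian bound for length 2 is 3)


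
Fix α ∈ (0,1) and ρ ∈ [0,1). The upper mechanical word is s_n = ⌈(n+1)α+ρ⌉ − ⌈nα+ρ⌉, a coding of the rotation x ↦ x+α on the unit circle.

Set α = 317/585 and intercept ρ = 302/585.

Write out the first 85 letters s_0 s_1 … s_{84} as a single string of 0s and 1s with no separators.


1010101010110101010101011010101010110101010101011010101010110101010101011010101010110

n=0: ⌈(1·317+302)/585⌉ − ⌈(0·317+302)/585⌉ = ⌈619/585⌉ − ⌈302/585⌉ = 2 − 1 = 1
n=1: ⌈(2·317+302)/585⌉ − ⌈(1·317+302)/585⌉ = ⌈936/585⌉ − ⌈619/585⌉ = 2 − 2 = 0
n=2: ⌈(3·317+302)/585⌉ − ⌈(2·317+302)/585⌉ = ⌈1253/585⌉ − ⌈936/585⌉ = 3 − 2 = 1
n=3: ⌈(4·317+302)/585⌉ − ⌈(3·317+302)/585⌉ = ⌈1570/585⌉ − ⌈1253/585⌉ = 3 − 3 = 0
n=4: ⌈(5·317+302)/585⌉ − ⌈(4·317+302)/585⌉ = ⌈1887/585⌉ − ⌈1570/585⌉ = 4 − 3 = 1
n=5: ⌈(6·317+302)/585⌉ − ⌈(5·317+302)/585⌉ = ⌈2204/585⌉ − ⌈1887/585⌉ = 4 − 4 = 0
n=6: ⌈(7·317+302)/585⌉ − ⌈(6·317+302)/585⌉ = ⌈2521/585⌉ − ⌈2204/585⌉ = 5 − 4 = 1
n=7: ⌈(8·317+302)/585⌉ − ⌈(7·317+302)/585⌉ = ⌈2838/585⌉ − ⌈2521/585⌉ = 5 − 5 = 0
n=8: ⌈(9·317+302)/585⌉ − ⌈(8·317+302)/585⌉ = ⌈3155/585⌉ − ⌈2838/585⌉ = 6 − 5 = 1
n=9: ⌈(10·317+302)/585⌉ − ⌈(9·317+302)/585⌉ = ⌈3472/585⌉ − ⌈3155/585⌉ = 6 − 6 = 0
n=10: ⌈(11·317+302)/585⌉ − ⌈(10·317+302)/585⌉ = ⌈3789/585⌉ − ⌈3472/585⌉ = 7 − 6 = 1
n=11: ⌈(12·317+302)/585⌉ − ⌈(11·317+302)/585⌉ = ⌈4106/585⌉ − ⌈3789/585⌉ = 8 − 7 = 1
n=12: ⌈(13·317+302)/585⌉ − ⌈(12·317+302)/585⌉ = ⌈4423/585⌉ − ⌈4106/585⌉ = 8 − 8 = 0
n=13: ⌈(14·317+302)/585⌉ − ⌈(13·317+302)/585⌉ = ⌈4740/585⌉ − ⌈4423/585⌉ = 9 − 8 = 1
n=14: ⌈(15·317+302)/585⌉ − ⌈(14·317+302)/585⌉ = ⌈5057/585⌉ − ⌈4740/585⌉ = 9 − 9 = 0
n=15: ⌈(16·317+302)/585⌉ − ⌈(15·317+302)/585⌉ = ⌈5374/585⌉ − ⌈5057/585⌉ = 10 − 9 = 1
n=16: ⌈(17·317+302)/585⌉ − ⌈(16·317+302)/585⌉ = ⌈5691/585⌉ − ⌈5374/585⌉ = 10 − 10 = 0
n=17: ⌈(18·317+302)/585⌉ − ⌈(17·317+302)/585⌉ = ⌈6008/585⌉ − ⌈5691/585⌉ = 11 − 10 = 1
n=18: ⌈(19·317+302)/585⌉ − ⌈(18·317+302)/585⌉ = ⌈6325/585⌉ − ⌈6008/585⌉ = 11 − 11 = 0
n=19: ⌈(20·317+302)/585⌉ − ⌈(19·317+302)/585⌉ = ⌈6642/585⌉ − ⌈6325/585⌉ = 12 − 11 = 1
n=20: ⌈(21·317+302)/585⌉ − ⌈(20·317+302)/585⌉ = ⌈6959/585⌉ − ⌈6642/585⌉ = 12 − 12 = 0
n=21: ⌈(22·317+302)/585⌉ − ⌈(21·317+302)/585⌉ = ⌈7276/585⌉ − ⌈6959/585⌉ = 13 − 12 = 1
n=22: ⌈(23·317+302)/585⌉ − ⌈(22·317+302)/585⌉ = ⌈7593/585⌉ − ⌈7276/585⌉ = 13 − 13 = 0
n=23: ⌈(24·317+302)/585⌉ − ⌈(23·317+302)/585⌉ = ⌈7910/585⌉ − ⌈7593/585⌉ = 14 − 13 = 1
n=24: ⌈(25·317+302)/585⌉ − ⌈(24·317+302)/585⌉ = ⌈8227/585⌉ − ⌈7910/585⌉ = 15 − 14 = 1
n=25: ⌈(26·317+302)/585⌉ − ⌈(25·317+302)/585⌉ = ⌈8544/585⌉ − ⌈8227/585⌉ = 15 − 15 = 0
n=26: ⌈(27·317+302)/585⌉ − ⌈(26·317+302)/585⌉ = ⌈8861/585⌉ − ⌈8544/585⌉ = 16 − 15 = 1
n=27: ⌈(28·317+302)/585⌉ − ⌈(27·317+302)/585⌉ = ⌈9178/585⌉ − ⌈8861/585⌉ = 16 − 16 = 0
n=28: ⌈(29·317+302)/585⌉ − ⌈(28·317+302)/585⌉ = ⌈9495/585⌉ − ⌈9178/585⌉ = 17 − 16 = 1
n=29: ⌈(30·317+302)/585⌉ − ⌈(29·317+302)/585⌉ = ⌈9812/585⌉ − ⌈9495/585⌉ = 17 − 17 = 0
n=30: ⌈(31·317+302)/585⌉ − ⌈(30·317+302)/585⌉ = ⌈10129/585⌉ − ⌈9812/585⌉ = 18 − 17 = 1
n=31: ⌈(32·317+302)/585⌉ − ⌈(31·317+302)/585⌉ = ⌈10446/585⌉ − ⌈10129/585⌉ = 18 − 18 = 0
n=32: ⌈(33·317+302)/585⌉ − ⌈(32·317+302)/585⌉ = ⌈10763/585⌉ − ⌈10446/585⌉ = 19 − 18 = 1
n=33: ⌈(34·317+302)/585⌉ − ⌈(33·317+302)/585⌉ = ⌈11080/585⌉ − ⌈10763/585⌉ = 19 − 19 = 0
n=34: ⌈(35·317+302)/585⌉ − ⌈(34·317+302)/585⌉ = ⌈11397/585⌉ − ⌈11080/585⌉ = 20 − 19 = 1
n=35: ⌈(36·317+302)/585⌉ − ⌈(35·317+302)/585⌉ = ⌈11714/585⌉ − ⌈11397/585⌉ = 21 − 20 = 1
n=36: ⌈(37·317+302)/585⌉ − ⌈(36·317+302)/585⌉ = ⌈12031/585⌉ − ⌈11714/585⌉ = 21 − 21 = 0
n=37: ⌈(38·317+302)/585⌉ − ⌈(37·317+302)/585⌉ = ⌈12348/585⌉ − ⌈12031/585⌉ = 22 − 21 = 1
n=38: ⌈(39·317+302)/585⌉ − ⌈(38·317+302)/585⌉ = ⌈12665/585⌉ − ⌈12348/585⌉ = 22 − 22 = 0
n=39: ⌈(40·317+302)/585⌉ − ⌈(39·317+302)/585⌉ = ⌈12982/585⌉ − ⌈12665/585⌉ = 23 − 22 = 1
n=40: ⌈(41·317+302)/585⌉ − ⌈(40·317+302)/585⌉ = ⌈13299/585⌉ − ⌈12982/585⌉ = 23 − 23 = 0
n=41: ⌈(42·317+302)/585⌉ − ⌈(41·317+302)/585⌉ = ⌈13616/585⌉ − ⌈13299/585⌉ = 24 − 23 = 1
n=42: ⌈(43·317+302)/585⌉ − ⌈(42·317+302)/585⌉ = ⌈13933/585⌉ − ⌈13616/585⌉ = 24 − 24 = 0
n=43: ⌈(44·317+302)/585⌉ − ⌈(43·317+302)/585⌉ = ⌈14250/585⌉ − ⌈13933/585⌉ = 25 − 24 = 1
n=44: ⌈(45·317+302)/585⌉ − ⌈(44·317+302)/585⌉ = ⌈14567/585⌉ − ⌈14250/585⌉ = 25 − 25 = 0
n=45: ⌈(46·317+302)/585⌉ − ⌈(45·317+302)/585⌉ = ⌈14884/585⌉ − ⌈14567/585⌉ = 26 − 25 = 1
n=46: ⌈(47·317+302)/585⌉ − ⌈(46·317+302)/585⌉ = ⌈15201/585⌉ − ⌈14884/585⌉ = 26 − 26 = 0
n=47: ⌈(48·317+302)/585⌉ − ⌈(47·317+302)/585⌉ = ⌈15518/585⌉ − ⌈15201/585⌉ = 27 − 26 = 1
n=48: ⌈(49·317+302)/585⌉ − ⌈(48·317+302)/585⌉ = ⌈15835/585⌉ − ⌈15518/585⌉ = 28 − 27 = 1
n=49: ⌈(50·317+302)/585⌉ − ⌈(49·317+302)/585⌉ = ⌈16152/585⌉ − ⌈15835/585⌉ = 28 − 28 = 0
n=50: ⌈(51·317+302)/585⌉ − ⌈(50·317+302)/585⌉ = ⌈16469/585⌉ − ⌈16152/585⌉ = 29 − 28 = 1
n=51: ⌈(52·317+302)/585⌉ − ⌈(51·317+302)/585⌉ = ⌈16786/585⌉ − ⌈16469/585⌉ = 29 − 29 = 0
n=52: ⌈(53·317+302)/585⌉ − ⌈(52·317+302)/585⌉ = ⌈17103/585⌉ − ⌈16786/585⌉ = 30 − 29 = 1
n=53: ⌈(54·317+302)/585⌉ − ⌈(53·317+302)/585⌉ = ⌈17420/585⌉ − ⌈17103/585⌉ = 30 − 30 = 0
n=54: ⌈(55·317+302)/585⌉ − ⌈(54·317+302)/585⌉ = ⌈17737/585⌉ − ⌈17420/585⌉ = 31 − 30 = 1
n=55: ⌈(56·317+302)/585⌉ − ⌈(55·317+302)/585⌉ = ⌈18054/585⌉ − ⌈17737/585⌉ = 31 − 31 = 0
n=56: ⌈(57·317+302)/585⌉ − ⌈(56·317+302)/585⌉ = ⌈18371/585⌉ − ⌈18054/585⌉ = 32 − 31 = 1
n=57: ⌈(58·317+302)/585⌉ − ⌈(57·317+302)/585⌉ = ⌈18688/585⌉ − ⌈18371/585⌉ = 32 − 32 = 0
n=58: ⌈(59·317+302)/585⌉ − ⌈(58·317+302)/585⌉ = ⌈19005/585⌉ − ⌈18688/585⌉ = 33 − 32 = 1
n=59: ⌈(60·317+302)/585⌉ − ⌈(59·317+302)/585⌉ = ⌈19322/585⌉ − ⌈19005/585⌉ = 34 − 33 = 1
n=60: ⌈(61·317+302)/585⌉ − ⌈(60·317+302)/585⌉ = ⌈19639/585⌉ − ⌈19322/585⌉ = 34 − 34 = 0
n=61: ⌈(62·317+302)/585⌉ − ⌈(61·317+302)/585⌉ = ⌈19956/585⌉ − ⌈19639/585⌉ = 35 − 34 = 1
n=62: ⌈(63·317+302)/585⌉ − ⌈(62·317+302)/585⌉ = ⌈20273/585⌉ − ⌈19956/585⌉ = 35 − 35 = 0
n=63: ⌈(64·317+302)/585⌉ − ⌈(63·317+302)/585⌉ = ⌈20590/585⌉ − ⌈20273/585⌉ = 36 − 35 = 1
n=64: ⌈(65·317+302)/585⌉ − ⌈(64·317+302)/585⌉ = ⌈20907/585⌉ − ⌈20590/585⌉ = 36 − 36 = 0
n=65: ⌈(66·317+302)/585⌉ − ⌈(65·317+302)/585⌉ = ⌈21224/585⌉ − ⌈20907/585⌉ = 37 − 36 = 1
n=66: ⌈(67·317+302)/585⌉ − ⌈(66·317+302)/585⌉ = ⌈21541/585⌉ − ⌈21224/585⌉ = 37 − 37 = 0
n=67: ⌈(68·317+302)/585⌉ − ⌈(67·317+302)/585⌉ = ⌈21858/585⌉ − ⌈21541/585⌉ = 38 − 37 = 1
n=68: ⌈(69·317+302)/585⌉ − ⌈(68·317+302)/585⌉ = ⌈22175/585⌉ − ⌈21858/585⌉ = 38 − 38 = 0
n=69: ⌈(70·317+302)/585⌉ − ⌈(69·317+302)/585⌉ = ⌈22492/585⌉ − ⌈22175/585⌉ = 39 − 38 = 1
n=70: ⌈(71·317+302)/585⌉ − ⌈(70·317+302)/585⌉ = ⌈22809/585⌉ − ⌈22492/585⌉ = 39 − 39 = 0
n=71: ⌈(72·317+302)/585⌉ − ⌈(71·317+302)/585⌉ = ⌈23126/585⌉ − ⌈22809/585⌉ = 40 − 39 = 1
n=72: ⌈(73·317+302)/585⌉ − ⌈(72·317+302)/585⌉ = ⌈23443/585⌉ − ⌈23126/585⌉ = 41 − 40 = 1
n=73: ⌈(74·317+302)/585⌉ − ⌈(73·317+302)/585⌉ = ⌈23760/585⌉ − ⌈23443/585⌉ = 41 − 41 = 0
n=74: ⌈(75·317+302)/585⌉ − ⌈(74·317+302)/585⌉ = ⌈24077/585⌉ − ⌈23760/585⌉ = 42 − 41 = 1
n=75: ⌈(76·317+302)/585⌉ − ⌈(75·317+302)/585⌉ = ⌈24394/585⌉ − ⌈24077/585⌉ = 42 − 42 = 0
n=76: ⌈(77·317+302)/585⌉ − ⌈(76·317+302)/585⌉ = ⌈24711/585⌉ − ⌈24394/585⌉ = 43 − 42 = 1
n=77: ⌈(78·317+302)/585⌉ − ⌈(77·317+302)/585⌉ = ⌈25028/585⌉ − ⌈24711/585⌉ = 43 − 43 = 0
n=78: ⌈(79·317+302)/585⌉ − ⌈(78·317+302)/585⌉ = ⌈25345/585⌉ − ⌈25028/585⌉ = 44 − 43 = 1
n=79: ⌈(80·317+302)/585⌉ − ⌈(79·317+302)/585⌉ = ⌈25662/585⌉ − ⌈25345/585⌉ = 44 − 44 = 0
n=80: ⌈(81·317+302)/585⌉ − ⌈(80·317+302)/585⌉ = ⌈25979/585⌉ − ⌈25662/585⌉ = 45 − 44 = 1
n=81: ⌈(82·317+302)/585⌉ − ⌈(81·317+302)/585⌉ = ⌈26296/585⌉ − ⌈25979/585⌉ = 45 − 45 = 0
n=82: ⌈(83·317+302)/585⌉ − ⌈(82·317+302)/585⌉ = ⌈26613/585⌉ − ⌈26296/585⌉ = 46 − 45 = 1
n=83: ⌈(84·317+302)/585⌉ − ⌈(83·317+302)/585⌉ = ⌈26930/585⌉ − ⌈26613/585⌉ = 47 − 46 = 1
n=84: ⌈(85·317+302)/585⌉ − ⌈(84·317+302)/585⌉ = ⌈27247/585⌉ − ⌈26930/585⌉ = 47 − 47 = 0


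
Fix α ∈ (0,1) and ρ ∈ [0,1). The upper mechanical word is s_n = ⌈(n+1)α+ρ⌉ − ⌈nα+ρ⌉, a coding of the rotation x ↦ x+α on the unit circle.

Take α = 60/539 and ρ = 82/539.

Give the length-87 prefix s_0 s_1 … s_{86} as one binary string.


n=0: ⌈(1·60+82)/539⌉ − ⌈(0·60+82)/539⌉ = ⌈142/539⌉ − ⌈82/539⌉ = 1 − 1 = 0
n=1: ⌈(2·60+82)/539⌉ − ⌈(1·60+82)/539⌉ = ⌈202/539⌉ − ⌈142/539⌉ = 1 − 1 = 0
n=2: ⌈(3·60+82)/539⌉ − ⌈(2·60+82)/539⌉ = ⌈262/539⌉ − ⌈202/539⌉ = 1 − 1 = 0
n=3: ⌈(4·60+82)/539⌉ − ⌈(3·60+82)/539⌉ = ⌈322/539⌉ − ⌈262/539⌉ = 1 − 1 = 0
n=4: ⌈(5·60+82)/539⌉ − ⌈(4·60+82)/539⌉ = ⌈382/539⌉ − ⌈322/539⌉ = 1 − 1 = 0
n=5: ⌈(6·60+82)/539⌉ − ⌈(5·60+82)/539⌉ = ⌈442/539⌉ − ⌈382/539⌉ = 1 − 1 = 0
n=6: ⌈(7·60+82)/539⌉ − ⌈(6·60+82)/539⌉ = ⌈502/539⌉ − ⌈442/539⌉ = 1 − 1 = 0
n=7: ⌈(8·60+82)/539⌉ − ⌈(7·60+82)/539⌉ = ⌈562/539⌉ − ⌈502/539⌉ = 2 − 1 = 1
n=8: ⌈(9·60+82)/539⌉ − ⌈(8·60+82)/539⌉ = ⌈622/539⌉ − ⌈562/539⌉ = 2 − 2 = 0
n=9: ⌈(10·60+82)/539⌉ − ⌈(9·60+82)/539⌉ = ⌈682/539⌉ − ⌈622/539⌉ = 2 − 2 = 0
n=10: ⌈(11·60+82)/539⌉ − ⌈(10·60+82)/539⌉ = ⌈742/539⌉ − ⌈682/539⌉ = 2 − 2 = 0
n=11: ⌈(12·60+82)/539⌉ − ⌈(11·60+82)/539⌉ = ⌈802/539⌉ − ⌈742/539⌉ = 2 − 2 = 0
n=12: ⌈(13·60+82)/539⌉ − ⌈(12·60+82)/539⌉ = ⌈862/539⌉ − ⌈802/539⌉ = 2 − 2 = 0
n=13: ⌈(14·60+82)/539⌉ − ⌈(13·60+82)/539⌉ = ⌈922/539⌉ − ⌈862/539⌉ = 2 − 2 = 0
n=14: ⌈(15·60+82)/539⌉ − ⌈(14·60+82)/539⌉ = ⌈982/539⌉ − ⌈922/539⌉ = 2 − 2 = 0
n=15: ⌈(16·60+82)/539⌉ − ⌈(15·60+82)/539⌉ = ⌈1042/539⌉ − ⌈982/539⌉ = 2 − 2 = 0
n=16: ⌈(17·60+82)/539⌉ − ⌈(16·60+82)/539⌉ = ⌈1102/539⌉ − ⌈1042/539⌉ = 3 − 2 = 1
n=17: ⌈(18·60+82)/539⌉ − ⌈(17·60+82)/539⌉ = ⌈1162/539⌉ − ⌈1102/539⌉ = 3 − 3 = 0
n=18: ⌈(19·60+82)/539⌉ − ⌈(18·60+82)/539⌉ = ⌈1222/539⌉ − ⌈1162/539⌉ = 3 − 3 = 0
n=19: ⌈(20·60+82)/539⌉ − ⌈(19·60+82)/539⌉ = ⌈1282/539⌉ − ⌈1222/539⌉ = 3 − 3 = 0
n=20: ⌈(21·60+82)/539⌉ − ⌈(20·60+82)/539⌉ = ⌈1342/539⌉ − ⌈1282/539⌉ = 3 − 3 = 0
n=21: ⌈(22·60+82)/539⌉ − ⌈(21·60+82)/539⌉ = ⌈1402/539⌉ − ⌈1342/539⌉ = 3 − 3 = 0
n=22: ⌈(23·60+82)/539⌉ − ⌈(22·60+82)/539⌉ = ⌈1462/539⌉ − ⌈1402/539⌉ = 3 − 3 = 0
n=23: ⌈(24·60+82)/539⌉ − ⌈(23·60+82)/539⌉ = ⌈1522/539⌉ − ⌈1462/539⌉ = 3 − 3 = 0
n=24: ⌈(25·60+82)/539⌉ − ⌈(24·60+82)/539⌉ = ⌈1582/539⌉ − ⌈1522/539⌉ = 3 − 3 = 0
n=25: ⌈(26·60+82)/539⌉ − ⌈(25·60+82)/539⌉ = ⌈1642/539⌉ − ⌈1582/539⌉ = 4 − 3 = 1
n=26: ⌈(27·60+82)/539⌉ − ⌈(26·60+82)/539⌉ = ⌈1702/539⌉ − ⌈1642/539⌉ = 4 − 4 = 0
n=27: ⌈(28·60+82)/539⌉ − ⌈(27·60+82)/539⌉ = ⌈1762/539⌉ − ⌈1702/539⌉ = 4 − 4 = 0
n=28: ⌈(29·60+82)/539⌉ − ⌈(28·60+82)/539⌉ = ⌈1822/539⌉ − ⌈1762/539⌉ = 4 − 4 = 0
n=29: ⌈(30·60+82)/539⌉ − ⌈(29·60+82)/539⌉ = ⌈1882/539⌉ − ⌈1822/539⌉ = 4 − 4 = 0
n=30: ⌈(31·60+82)/539⌉ − ⌈(30·60+82)/539⌉ = ⌈1942/539⌉ − ⌈1882/539⌉ = 4 − 4 = 0
n=31: ⌈(32·60+82)/539⌉ − ⌈(31·60+82)/539⌉ = ⌈2002/539⌉ − ⌈1942/539⌉ = 4 − 4 = 0
n=32: ⌈(33·60+82)/539⌉ − ⌈(32·60+82)/539⌉ = ⌈2062/539⌉ − ⌈2002/539⌉ = 4 − 4 = 0
n=33: ⌈(34·60+82)/539⌉ − ⌈(33·60+82)/539⌉ = ⌈2122/539⌉ − ⌈2062/539⌉ = 4 − 4 = 0
n=34: ⌈(35·60+82)/539⌉ − ⌈(34·60+82)/539⌉ = ⌈2182/539⌉ − ⌈2122/539⌉ = 5 − 4 = 1
n=35: ⌈(36·60+82)/539⌉ − ⌈(35·60+82)/539⌉ = ⌈2242/539⌉ − ⌈2182/539⌉ = 5 − 5 = 0
n=36: ⌈(37·60+82)/539⌉ − ⌈(36·60+82)/539⌉ = ⌈2302/539⌉ − ⌈2242/539⌉ = 5 − 5 = 0
n=37: ⌈(38·60+82)/539⌉ − ⌈(37·60+82)/539⌉ = ⌈2362/539⌉ − ⌈2302/539⌉ = 5 − 5 = 0
n=38: ⌈(39·60+82)/539⌉ − ⌈(38·60+82)/539⌉ = ⌈2422/539⌉ − ⌈2362/539⌉ = 5 − 5 = 0
n=39: ⌈(40·60+82)/539⌉ − ⌈(39·60+82)/539⌉ = ⌈2482/539⌉ − ⌈2422/539⌉ = 5 − 5 = 0
n=40: ⌈(41·60+82)/539⌉ − ⌈(40·60+82)/539⌉ = ⌈2542/539⌉ − ⌈2482/539⌉ = 5 − 5 = 0
n=41: ⌈(42·60+82)/539⌉ − ⌈(41·60+82)/539⌉ = ⌈2602/539⌉ − ⌈2542/539⌉ = 5 − 5 = 0
n=42: ⌈(43·60+82)/539⌉ − ⌈(42·60+82)/539⌉ = ⌈2662/539⌉ − ⌈2602/539⌉ = 5 − 5 = 0
n=43: ⌈(44·60+82)/539⌉ − ⌈(43·60+82)/539⌉ = ⌈2722/539⌉ − ⌈2662/539⌉ = 6 − 5 = 1
n=44: ⌈(45·60+82)/539⌉ − ⌈(44·60+82)/539⌉ = ⌈2782/539⌉ − ⌈2722/539⌉ = 6 − 6 = 0
n=45: ⌈(46·60+82)/539⌉ − ⌈(45·60+82)/539⌉ = ⌈2842/539⌉ − ⌈2782/539⌉ = 6 − 6 = 0
n=46: ⌈(47·60+82)/539⌉ − ⌈(46·60+82)/539⌉ = ⌈2902/539⌉ − ⌈2842/539⌉ = 6 − 6 = 0
n=47: ⌈(48·60+82)/539⌉ − ⌈(47·60+82)/539⌉ = ⌈2962/539⌉ − ⌈2902/539⌉ = 6 − 6 = 0
n=48: ⌈(49·60+82)/539⌉ − ⌈(48·60+82)/539⌉ = ⌈3022/539⌉ − ⌈2962/539⌉ = 6 − 6 = 0
n=49: ⌈(50·60+82)/539⌉ − ⌈(49·60+82)/539⌉ = ⌈3082/539⌉ − ⌈3022/539⌉ = 6 − 6 = 0
n=50: ⌈(51·60+82)/539⌉ − ⌈(50·60+82)/539⌉ = ⌈3142/539⌉ − ⌈3082/539⌉ = 6 − 6 = 0
n=51: ⌈(52·60+82)/539⌉ − ⌈(51·60+82)/539⌉ = ⌈3202/539⌉ − ⌈3142/539⌉ = 6 − 6 = 0
n=52: ⌈(53·60+82)/539⌉ − ⌈(52·60+82)/539⌉ = ⌈3262/539⌉ − ⌈3202/539⌉ = 7 − 6 = 1
n=53: ⌈(54·60+82)/539⌉ − ⌈(53·60+82)/539⌉ = ⌈3322/539⌉ − ⌈3262/539⌉ = 7 − 7 = 0
n=54: ⌈(55·60+82)/539⌉ − ⌈(54·60+82)/539⌉ = ⌈3382/539⌉ − ⌈3322/539⌉ = 7 − 7 = 0
n=55: ⌈(56·60+82)/539⌉ − ⌈(55·60+82)/539⌉ = ⌈3442/539⌉ − ⌈3382/539⌉ = 7 − 7 = 0
n=56: ⌈(57·60+82)/539⌉ − ⌈(56·60+82)/539⌉ = ⌈3502/539⌉ − ⌈3442/539⌉ = 7 − 7 = 0
n=57: ⌈(58·60+82)/539⌉ − ⌈(57·60+82)/539⌉ = ⌈3562/539⌉ − ⌈3502/539⌉ = 7 − 7 = 0
n=58: ⌈(59·60+82)/539⌉ − ⌈(58·60+82)/539⌉ = ⌈3622/539⌉ − ⌈3562/539⌉ = 7 − 7 = 0
n=59: ⌈(60·60+82)/539⌉ − ⌈(59·60+82)/539⌉ = ⌈3682/539⌉ − ⌈3622/539⌉ = 7 − 7 = 0
n=60: ⌈(61·60+82)/539⌉ − ⌈(60·60+82)/539⌉ = ⌈3742/539⌉ − ⌈3682/539⌉ = 7 − 7 = 0
n=61: ⌈(62·60+82)/539⌉ − ⌈(61·60+82)/539⌉ = ⌈3802/539⌉ − ⌈3742/539⌉ = 8 − 7 = 1
n=62: ⌈(63·60+82)/539⌉ − ⌈(62·60+82)/539⌉ = ⌈3862/539⌉ − ⌈3802/539⌉ = 8 − 8 = 0
n=63: ⌈(64·60+82)/539⌉ − ⌈(63·60+82)/539⌉ = ⌈3922/539⌉ − ⌈3862/539⌉ = 8 − 8 = 0
n=64: ⌈(65·60+82)/539⌉ − ⌈(64·60+82)/539⌉ = ⌈3982/539⌉ − ⌈3922/539⌉ = 8 − 8 = 0
n=65: ⌈(66·60+82)/539⌉ − ⌈(65·60+82)/539⌉ = ⌈4042/539⌉ − ⌈3982/539⌉ = 8 − 8 = 0
n=66: ⌈(67·60+82)/539⌉ − ⌈(66·60+82)/539⌉ = ⌈4102/539⌉ − ⌈4042/539⌉ = 8 − 8 = 0
n=67: ⌈(68·60+82)/539⌉ − ⌈(67·60+82)/539⌉ = ⌈4162/539⌉ − ⌈4102/539⌉ = 8 − 8 = 0
n=68: ⌈(69·60+82)/539⌉ − ⌈(68·60+82)/539⌉ = ⌈4222/539⌉ − ⌈4162/539⌉ = 8 − 8 = 0
n=69: ⌈(70·60+82)/539⌉ − ⌈(69·60+82)/539⌉ = ⌈4282/539⌉ − ⌈4222/539⌉ = 8 − 8 = 0
n=70: ⌈(71·60+82)/539⌉ − ⌈(70·60+82)/539⌉ = ⌈4342/539⌉ − ⌈4282/539⌉ = 9 − 8 = 1
n=71: ⌈(72·60+82)/539⌉ − ⌈(71·60+82)/539⌉ = ⌈4402/539⌉ − ⌈4342/539⌉ = 9 − 9 = 0
n=72: ⌈(73·60+82)/539⌉ − ⌈(72·60+82)/539⌉ = ⌈4462/539⌉ − ⌈4402/539⌉ = 9 − 9 = 0
n=73: ⌈(74·60+82)/539⌉ − ⌈(73·60+82)/539⌉ = ⌈4522/539⌉ − ⌈4462/539⌉ = 9 − 9 = 0
n=74: ⌈(75·60+82)/539⌉ − ⌈(74·60+82)/539⌉ = ⌈4582/539⌉ − ⌈4522/539⌉ = 9 − 9 = 0
n=75: ⌈(76·60+82)/539⌉ − ⌈(75·60+82)/539⌉ = ⌈4642/539⌉ − ⌈4582/539⌉ = 9 − 9 = 0
n=76: ⌈(77·60+82)/539⌉ − ⌈(76·60+82)/539⌉ = ⌈4702/539⌉ − ⌈4642/539⌉ = 9 − 9 = 0
n=77: ⌈(78·60+82)/539⌉ − ⌈(77·60+82)/539⌉ = ⌈4762/539⌉ − ⌈4702/539⌉ = 9 − 9 = 0
n=78: ⌈(79·60+82)/539⌉ − ⌈(78·60+82)/539⌉ = ⌈4822/539⌉ − ⌈4762/539⌉ = 9 − 9 = 0
n=79: ⌈(80·60+82)/539⌉ − ⌈(79·60+82)/539⌉ = ⌈4882/539⌉ − ⌈4822/539⌉ = 10 − 9 = 1
n=80: ⌈(81·60+82)/539⌉ − ⌈(80·60+82)/539⌉ = ⌈4942/539⌉ − ⌈4882/539⌉ = 10 − 10 = 0
n=81: ⌈(82·60+82)/539⌉ − ⌈(81·60+82)/539⌉ = ⌈5002/539⌉ − ⌈4942/539⌉ = 10 − 10 = 0
n=82: ⌈(83·60+82)/539⌉ − ⌈(82·60+82)/539⌉ = ⌈5062/539⌉ − ⌈5002/539⌉ = 10 − 10 = 0
n=83: ⌈(84·60+82)/539⌉ − ⌈(83·60+82)/539⌉ = ⌈5122/539⌉ − ⌈5062/539⌉ = 10 − 10 = 0
n=84: ⌈(85·60+82)/539⌉ − ⌈(84·60+82)/539⌉ = ⌈5182/539⌉ − ⌈5122/539⌉ = 10 − 10 = 0
n=85: ⌈(86·60+82)/539⌉ − ⌈(85·60+82)/539⌉ = ⌈5242/539⌉ − ⌈5182/539⌉ = 10 − 10 = 0
n=86: ⌈(87·60+82)/539⌉ − ⌈(86·60+82)/539⌉ = ⌈5302/539⌉ − ⌈5242/539⌉ = 10 − 10 = 0

000000010000000010000000010000000010000000010000000010000000010000000010000000010000000


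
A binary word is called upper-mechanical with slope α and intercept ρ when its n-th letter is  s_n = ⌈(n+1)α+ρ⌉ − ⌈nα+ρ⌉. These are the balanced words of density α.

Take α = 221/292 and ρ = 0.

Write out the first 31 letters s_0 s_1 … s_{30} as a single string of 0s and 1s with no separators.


n=0: ⌈(1·221)/292⌉ − ⌈(0·221)/292⌉ = ⌈221/292⌉ − ⌈0/292⌉ = 1 − 0 = 1
n=1: ⌈(2·221)/292⌉ − ⌈(1·221)/292⌉ = ⌈442/292⌉ − ⌈221/292⌉ = 2 − 1 = 1
n=2: ⌈(3·221)/292⌉ − ⌈(2·221)/292⌉ = ⌈663/292⌉ − ⌈442/292⌉ = 3 − 2 = 1
n=3: ⌈(4·221)/292⌉ − ⌈(3·221)/292⌉ = ⌈884/292⌉ − ⌈663/292⌉ = 4 − 3 = 1
n=4: ⌈(5·221)/292⌉ − ⌈(4·221)/292⌉ = ⌈1105/292⌉ − ⌈884/292⌉ = 4 − 4 = 0
n=5: ⌈(6·221)/292⌉ − ⌈(5·221)/292⌉ = ⌈1326/292⌉ − ⌈1105/292⌉ = 5 − 4 = 1
n=6: ⌈(7·221)/292⌉ − ⌈(6·221)/292⌉ = ⌈1547/292⌉ − ⌈1326/292⌉ = 6 − 5 = 1
n=7: ⌈(8·221)/292⌉ − ⌈(7·221)/292⌉ = ⌈1768/292⌉ − ⌈1547/292⌉ = 7 − 6 = 1
n=8: ⌈(9·221)/292⌉ − ⌈(8·221)/292⌉ = ⌈1989/292⌉ − ⌈1768/292⌉ = 7 − 7 = 0
n=9: ⌈(10·221)/292⌉ − ⌈(9·221)/292⌉ = ⌈2210/292⌉ − ⌈1989/292⌉ = 8 − 7 = 1
n=10: ⌈(11·221)/292⌉ − ⌈(10·221)/292⌉ = ⌈2431/292⌉ − ⌈2210/292⌉ = 9 − 8 = 1
n=11: ⌈(12·221)/292⌉ − ⌈(11·221)/292⌉ = ⌈2652/292⌉ − ⌈2431/292⌉ = 10 − 9 = 1
n=12: ⌈(13·221)/292⌉ − ⌈(12·221)/292⌉ = ⌈2873/292⌉ − ⌈2652/292⌉ = 10 − 10 = 0
n=13: ⌈(14·221)/292⌉ − ⌈(13·221)/292⌉ = ⌈3094/292⌉ − ⌈2873/292⌉ = 11 − 10 = 1
n=14: ⌈(15·221)/292⌉ − ⌈(14·221)/292⌉ = ⌈3315/292⌉ − ⌈3094/292⌉ = 12 − 11 = 1
n=15: ⌈(16·221)/292⌉ − ⌈(15·221)/292⌉ = ⌈3536/292⌉ − ⌈3315/292⌉ = 13 − 12 = 1
n=16: ⌈(17·221)/292⌉ − ⌈(16·221)/292⌉ = ⌈3757/292⌉ − ⌈3536/292⌉ = 13 − 13 = 0
n=17: ⌈(18·221)/292⌉ − ⌈(17·221)/292⌉ = ⌈3978/292⌉ − ⌈3757/292⌉ = 14 − 13 = 1
n=18: ⌈(19·221)/292⌉ − ⌈(18·221)/292⌉ = ⌈4199/292⌉ − ⌈3978/292⌉ = 15 − 14 = 1
n=19: ⌈(20·221)/292⌉ − ⌈(19·221)/292⌉ = ⌈4420/292⌉ − ⌈4199/292⌉ = 16 − 15 = 1
n=20: ⌈(21·221)/292⌉ − ⌈(20·221)/292⌉ = ⌈4641/292⌉ − ⌈4420/292⌉ = 16 − 16 = 0
n=21: ⌈(22·221)/292⌉ − ⌈(21·221)/292⌉ = ⌈4862/292⌉ − ⌈4641/292⌉ = 17 − 16 = 1
n=22: ⌈(23·221)/292⌉ − ⌈(22·221)/292⌉ = ⌈5083/292⌉ − ⌈4862/292⌉ = 18 − 17 = 1
n=23: ⌈(24·221)/292⌉ − ⌈(23·221)/292⌉ = ⌈5304/292⌉ − ⌈5083/292⌉ = 19 − 18 = 1
n=24: ⌈(25·221)/292⌉ − ⌈(24·221)/292⌉ = ⌈5525/292⌉ − ⌈5304/292⌉ = 19 − 19 = 0
n=25: ⌈(26·221)/292⌉ − ⌈(25·221)/292⌉ = ⌈5746/292⌉ − ⌈5525/292⌉ = 20 − 19 = 1
n=26: ⌈(27·221)/292⌉ − ⌈(26·221)/292⌉ = ⌈5967/292⌉ − ⌈5746/292⌉ = 21 − 20 = 1
n=27: ⌈(28·221)/292⌉ − ⌈(27·221)/292⌉ = ⌈6188/292⌉ − ⌈5967/292⌉ = 22 − 21 = 1
n=28: ⌈(29·221)/292⌉ − ⌈(28·221)/292⌉ = ⌈6409/292⌉ − ⌈6188/292⌉ = 22 − 22 = 0
n=29: ⌈(30·221)/292⌉ − ⌈(29·221)/292⌉ = ⌈6630/292⌉ − ⌈6409/292⌉ = 23 − 22 = 1
n=30: ⌈(31·221)/292⌉ − ⌈(30·221)/292⌉ = ⌈6851/292⌉ − ⌈6630/292⌉ = 24 − 23 = 1

1111011101110111011101110111011


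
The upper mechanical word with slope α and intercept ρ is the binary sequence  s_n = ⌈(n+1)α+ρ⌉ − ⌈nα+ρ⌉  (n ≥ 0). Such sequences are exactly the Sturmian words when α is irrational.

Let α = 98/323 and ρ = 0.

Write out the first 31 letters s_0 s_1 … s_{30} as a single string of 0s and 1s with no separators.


n=0: ⌈(1·98)/323⌉ − ⌈(0·98)/323⌉ = ⌈98/323⌉ − ⌈0/323⌉ = 1 − 0 = 1
n=1: ⌈(2·98)/323⌉ − ⌈(1·98)/323⌉ = ⌈196/323⌉ − ⌈98/323⌉ = 1 − 1 = 0
n=2: ⌈(3·98)/323⌉ − ⌈(2·98)/323⌉ = ⌈294/323⌉ − ⌈196/323⌉ = 1 − 1 = 0
n=3: ⌈(4·98)/323⌉ − ⌈(3·98)/323⌉ = ⌈392/323⌉ − ⌈294/323⌉ = 2 − 1 = 1
n=4: ⌈(5·98)/323⌉ − ⌈(4·98)/323⌉ = ⌈490/323⌉ − ⌈392/323⌉ = 2 − 2 = 0
n=5: ⌈(6·98)/323⌉ − ⌈(5·98)/323⌉ = ⌈588/323⌉ − ⌈490/323⌉ = 2 − 2 = 0
n=6: ⌈(7·98)/323⌉ − ⌈(6·98)/323⌉ = ⌈686/323⌉ − ⌈588/323⌉ = 3 − 2 = 1
n=7: ⌈(8·98)/323⌉ − ⌈(7·98)/323⌉ = ⌈784/323⌉ − ⌈686/323⌉ = 3 − 3 = 0
n=8: ⌈(9·98)/323⌉ − ⌈(8·98)/323⌉ = ⌈882/323⌉ − ⌈784/323⌉ = 3 − 3 = 0
n=9: ⌈(10·98)/323⌉ − ⌈(9·98)/323⌉ = ⌈980/323⌉ − ⌈882/323⌉ = 4 − 3 = 1
n=10: ⌈(11·98)/323⌉ − ⌈(10·98)/323⌉ = ⌈1078/323⌉ − ⌈980/323⌉ = 4 − 4 = 0
n=11: ⌈(12·98)/323⌉ − ⌈(11·98)/323⌉ = ⌈1176/323⌉ − ⌈1078/323⌉ = 4 − 4 = 0
n=12: ⌈(13·98)/323⌉ − ⌈(12·98)/323⌉ = ⌈1274/323⌉ − ⌈1176/323⌉ = 4 − 4 = 0
n=13: ⌈(14·98)/323⌉ − ⌈(13·98)/323⌉ = ⌈1372/323⌉ − ⌈1274/323⌉ = 5 − 4 = 1
n=14: ⌈(15·98)/323⌉ − ⌈(14·98)/323⌉ = ⌈1470/323⌉ − ⌈1372/323⌉ = 5 − 5 = 0
n=15: ⌈(16·98)/323⌉ − ⌈(15·98)/323⌉ = ⌈1568/323⌉ − ⌈1470/323⌉ = 5 − 5 = 0
n=16: ⌈(17·98)/323⌉ − ⌈(16·98)/323⌉ = ⌈1666/323⌉ − ⌈1568/323⌉ = 6 − 5 = 1
n=17: ⌈(18·98)/323⌉ − ⌈(17·98)/323⌉ = ⌈1764/323⌉ − ⌈1666/323⌉ = 6 − 6 = 0
n=18: ⌈(19·98)/323⌉ − ⌈(18·98)/323⌉ = ⌈1862/323⌉ − ⌈1764/323⌉ = 6 − 6 = 0
n=19: ⌈(20·98)/323⌉ − ⌈(19·98)/323⌉ = ⌈1960/323⌉ − ⌈1862/323⌉ = 7 − 6 = 1
n=20: ⌈(21·98)/323⌉ − ⌈(20·98)/323⌉ = ⌈2058/323⌉ − ⌈1960/323⌉ = 7 − 7 = 0
n=21: ⌈(22·98)/323⌉ − ⌈(21·98)/323⌉ = ⌈2156/323⌉ − ⌈2058/323⌉ = 7 − 7 = 0
n=22: ⌈(23·98)/323⌉ − ⌈(22·98)/323⌉ = ⌈2254/323⌉ − ⌈2156/323⌉ = 7 − 7 = 0
n=23: ⌈(24·98)/323⌉ − ⌈(23·98)/323⌉ = ⌈2352/323⌉ − ⌈2254/323⌉ = 8 − 7 = 1
n=24: ⌈(25·98)/323⌉ − ⌈(24·98)/323⌉ = ⌈2450/323⌉ − ⌈2352/323⌉ = 8 − 8 = 0
n=25: ⌈(26·98)/323⌉ − ⌈(25·98)/323⌉ = ⌈2548/323⌉ − ⌈2450/323⌉ = 8 − 8 = 0
n=26: ⌈(27·98)/323⌉ − ⌈(26·98)/323⌉ = ⌈2646/323⌉ − ⌈2548/323⌉ = 9 − 8 = 1
n=27: ⌈(28·98)/323⌉ − ⌈(27·98)/323⌉ = ⌈2744/323⌉ − ⌈2646/323⌉ = 9 − 9 = 0
n=28: ⌈(29·98)/323⌉ − ⌈(28·98)/323⌉ = ⌈2842/323⌉ − ⌈2744/323⌉ = 9 − 9 = 0
n=29: ⌈(30·98)/323⌉ − ⌈(29·98)/323⌉ = ⌈2940/323⌉ − ⌈2842/323⌉ = 10 − 9 = 1
n=30: ⌈(31·98)/323⌉ − ⌈(30·98)/323⌉ = ⌈3038/323⌉ − ⌈2940/323⌉ = 10 − 10 = 0

1001001001000100100100010010010


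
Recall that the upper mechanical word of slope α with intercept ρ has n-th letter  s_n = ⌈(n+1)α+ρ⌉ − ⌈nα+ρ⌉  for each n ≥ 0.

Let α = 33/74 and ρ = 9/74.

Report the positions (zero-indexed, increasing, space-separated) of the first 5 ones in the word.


n=0: ⌈42/74⌉−⌈9/74⌉ = 1−1 = 0
n=1: ⌈75/74⌉−⌈42/74⌉ = 2−1 = 1  ← one
n=2: ⌈108/74⌉−⌈75/74⌉ = 2−2 = 0
n=3: ⌈141/74⌉−⌈108/74⌉ = 2−2 = 0
n=4: ⌈174/74⌉−⌈141/74⌉ = 3−2 = 1  ← one
n=5: ⌈207/74⌉−⌈174/74⌉ = 3−3 = 0
n=6: ⌈240/74⌉−⌈207/74⌉ = 4−3 = 1  ← one
n=7: ⌈273/74⌉−⌈240/74⌉ = 4−4 = 0
n=8: ⌈306/74⌉−⌈273/74⌉ = 5−4 = 1  ← one
n=9: ⌈339/74⌉−⌈306/74⌉ = 5−5 = 0
n=10: ⌈372/74⌉−⌈339/74⌉ = 6−5 = 1  ← one
positions of the first 5 ones: 1 4 6 8 10

1 4 6 8 10


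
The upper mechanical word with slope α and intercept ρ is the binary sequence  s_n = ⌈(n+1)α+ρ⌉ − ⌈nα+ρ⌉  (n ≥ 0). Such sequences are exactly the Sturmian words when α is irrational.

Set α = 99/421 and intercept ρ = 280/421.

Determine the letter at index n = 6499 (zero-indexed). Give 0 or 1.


(n+1)α + ρ = (6500·99 + 280) / 421 = 643780/421
nα + ρ     = (6499·99 + 280) / 421 = 643681/421
⌈643780/421⌉ = 1530,  ⌈643681/421⌉ = 1529
s_{6499} = 1530 − 1529 = 1

1


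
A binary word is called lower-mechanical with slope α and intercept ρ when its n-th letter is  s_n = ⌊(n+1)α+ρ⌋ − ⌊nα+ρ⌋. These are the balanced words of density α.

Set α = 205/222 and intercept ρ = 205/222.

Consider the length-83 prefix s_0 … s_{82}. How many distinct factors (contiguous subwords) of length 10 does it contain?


t_n = ⌊(n·205+205)/222⌋ for n = 0 … 83:
  n=0…9: ⌊205/222⌋=0 ⌊410/222⌋=1 ⌊615/222⌋=2 ⌊820/222⌋=3 ⌊1025/222⌋=4 ⌊1230/222⌋=5 ⌊1435/222⌋=6 ⌊1640/222⌋=7 ⌊1845/222⌋=8 ⌊2050/222⌋=9
  n=10…19: ⌊2255/222⌋=10 ⌊2460/222⌋=11 ⌊2665/222⌋=12 ⌊2870/222⌋=12 ⌊3075/222⌋=13 ⌊3280/222⌋=14 ⌊3485/222⌋=15 ⌊3690/222⌋=16 ⌊3895/222⌋=17 ⌊4100/222⌋=18
  n=20…29: ⌊4305/222⌋=19 ⌊4510/222⌋=20 ⌊4715/222⌋=21 ⌊4920/222⌋=22 ⌊5125/222⌋=23 ⌊5330/222⌋=24 ⌊5535/222⌋=24 ⌊5740/222⌋=25 ⌊5945/222⌋=26 ⌊6150/222⌋=27
  n=30…39: ⌊6355/222⌋=28 ⌊6560/222⌋=29 ⌊6765/222⌋=30 ⌊6970/222⌋=31 ⌊7175/222⌋=32 ⌊7380/222⌋=33 ⌊7585/222⌋=34 ⌊7790/222⌋=35 ⌊7995/222⌋=36 ⌊8200/222⌋=36
  n=40…49: ⌊8405/222⌋=37 ⌊8610/222⌋=38 ⌊8815/222⌋=39 ⌊9020/222⌋=40 ⌊9225/222⌋=41 ⌊9430/222⌋=42 ⌊9635/222⌋=43 ⌊9840/222⌋=44 ⌊10045/222⌋=45 ⌊10250/222⌋=46
  n=50…59: ⌊10455/222⌋=47 ⌊10660/222⌋=48 ⌊10865/222⌋=48 ⌊11070/222⌋=49 ⌊11275/222⌋=50 ⌊11480/222⌋=51 ⌊11685/222⌋=52 ⌊11890/222⌋=53 ⌊12095/222⌋=54 ⌊12300/222⌋=55
  n=60…69: ⌊12505/222⌋=56 ⌊12710/222⌋=57 ⌊12915/222⌋=58 ⌊13120/222⌋=59 ⌊13325/222⌋=60 ⌊13530/222⌋=60 ⌊13735/222⌋=61 ⌊13940/222⌋=62 ⌊14145/222⌋=63 ⌊14350/222⌋=64
  n=70…79: ⌊14555/222⌋=65 ⌊14760/222⌋=66 ⌊14965/222⌋=67 ⌊15170/222⌋=68 ⌊15375/222⌋=69 ⌊15580/222⌋=70 ⌊15785/222⌋=71 ⌊15990/222⌋=72 ⌊16195/222⌋=72 ⌊16400/222⌋=73
  n=80…83: ⌊16605/222⌋=74 ⌊16810/222⌋=75 ⌊17015/222⌋=76 ⌊17220/222⌋=77
s_n = t_(n+1) − t_n for n = 0 … 82 gives
prefix = 11111111111101111111111110111111111111011111111111101111111111110111111111111011111
slide a length-10 window over [0..9] … [73..82] (74 windows); first occurrence of each distinct factor:
  [  0..  9] 1111111111
  [  3.. 12] 1111111110
  [  4.. 13] 1111111101
  [  5.. 14] 1111111011
  [  6.. 15] 1111110111
  [  7.. 16] 1111101111
  [  8.. 17] 1111011111
  [  9.. 18] 1110111111
  [ 10.. 19] 1101111111
  [ 11.. 20] 1011111111
  [ 12.. 21] 0111111111
  (the other 63 windows repeat one of these)
distinct factors: {0111111111, 1011111111, 1101111111, 1110111111, 1111011111, 1111101111, 1111110111, 1111111011, 1111111101, 1111111110, 1111111111}
count = 11  (Sturmian bound for length 10 is 11)

11
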